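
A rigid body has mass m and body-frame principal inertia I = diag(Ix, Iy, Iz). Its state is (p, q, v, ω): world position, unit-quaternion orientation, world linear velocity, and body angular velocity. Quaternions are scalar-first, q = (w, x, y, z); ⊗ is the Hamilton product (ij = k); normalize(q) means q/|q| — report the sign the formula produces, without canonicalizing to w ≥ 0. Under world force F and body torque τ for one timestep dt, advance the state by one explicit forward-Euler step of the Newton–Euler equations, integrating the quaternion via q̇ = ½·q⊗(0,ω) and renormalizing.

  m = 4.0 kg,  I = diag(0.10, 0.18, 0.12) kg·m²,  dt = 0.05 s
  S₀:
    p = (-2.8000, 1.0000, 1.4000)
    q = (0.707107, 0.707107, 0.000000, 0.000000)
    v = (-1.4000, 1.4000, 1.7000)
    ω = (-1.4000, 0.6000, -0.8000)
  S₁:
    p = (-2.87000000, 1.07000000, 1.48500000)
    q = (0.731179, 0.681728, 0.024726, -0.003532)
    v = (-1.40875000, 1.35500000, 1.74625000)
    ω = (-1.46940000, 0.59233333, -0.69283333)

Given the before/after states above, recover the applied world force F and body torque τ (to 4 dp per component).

F = (-0.7000, -3.6000, 3.7000)
τ = (-0.1100, -0.0500, 0.1900)

v₁ − v₀ = (-0.00875000, -0.04500000, 0.04625000)
applied force F = (-0.7000, -3.6000, 3.7000)
Δω = ω₁−ω₀ = (-0.06940000, -0.00766667, 0.10716667)
applied torque τ = (-0.1100, -0.0500, 0.1900)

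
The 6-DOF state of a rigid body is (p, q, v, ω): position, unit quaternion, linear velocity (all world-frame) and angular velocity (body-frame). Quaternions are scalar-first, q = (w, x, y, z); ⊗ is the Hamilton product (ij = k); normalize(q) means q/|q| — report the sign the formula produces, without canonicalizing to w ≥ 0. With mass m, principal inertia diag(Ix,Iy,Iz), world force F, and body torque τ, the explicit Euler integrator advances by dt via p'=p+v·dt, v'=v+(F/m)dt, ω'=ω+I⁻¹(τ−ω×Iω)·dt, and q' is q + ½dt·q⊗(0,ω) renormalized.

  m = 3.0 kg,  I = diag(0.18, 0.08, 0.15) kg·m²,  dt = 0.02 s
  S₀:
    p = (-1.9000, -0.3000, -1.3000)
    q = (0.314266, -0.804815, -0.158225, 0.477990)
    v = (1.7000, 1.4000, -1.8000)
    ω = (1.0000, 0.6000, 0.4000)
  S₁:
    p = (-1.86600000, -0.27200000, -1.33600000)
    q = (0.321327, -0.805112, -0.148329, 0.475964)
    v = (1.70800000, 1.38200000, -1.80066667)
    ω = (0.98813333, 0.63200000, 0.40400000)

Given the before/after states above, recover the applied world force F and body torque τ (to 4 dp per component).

F = (1.2000, -2.7000, -0.1000)
τ = (-0.0900, 0.1400, -0.0300)

Δv = v₁−v₀ = (0.00800000, -0.01800000, -0.00066667)
applied force F = (1.2000, -2.7000, -0.1000)
rate change Δω = (-0.01186667, 0.03200000, 0.00400000)
precession coupling = (0.0168, 0.0120, -0.0600)
applied torque τ = (-0.0900, 0.1400, -0.0300)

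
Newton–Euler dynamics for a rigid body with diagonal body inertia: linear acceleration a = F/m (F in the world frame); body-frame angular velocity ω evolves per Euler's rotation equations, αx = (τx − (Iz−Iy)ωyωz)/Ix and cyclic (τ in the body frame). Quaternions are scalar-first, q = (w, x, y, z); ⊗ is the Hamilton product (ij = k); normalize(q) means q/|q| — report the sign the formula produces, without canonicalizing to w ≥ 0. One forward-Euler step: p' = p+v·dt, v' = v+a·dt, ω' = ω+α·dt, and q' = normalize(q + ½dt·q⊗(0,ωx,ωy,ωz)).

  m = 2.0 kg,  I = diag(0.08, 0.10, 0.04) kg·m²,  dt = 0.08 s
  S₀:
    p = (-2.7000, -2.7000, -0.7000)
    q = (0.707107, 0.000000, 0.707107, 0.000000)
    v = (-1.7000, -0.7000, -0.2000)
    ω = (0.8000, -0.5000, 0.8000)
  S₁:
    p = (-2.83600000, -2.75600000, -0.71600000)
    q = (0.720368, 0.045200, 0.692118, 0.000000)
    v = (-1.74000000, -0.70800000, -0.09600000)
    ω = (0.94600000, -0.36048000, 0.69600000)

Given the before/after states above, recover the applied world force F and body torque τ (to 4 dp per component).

Δv = v₁−v₀ = (-0.04000000, -0.00800000, 0.10400000)
m·(v₁−v₀)/dt = (-1.0000, -0.2000, 2.6000)
ω₁ − ω₀ = (0.14600000, 0.13952000, -0.10400000)
τ = I·(Δω/dt) + ω₀×(Iω₀) = (0.1700, 0.2000, -0.0600)

F = (-1.0000, -0.2000, 2.6000)
τ = (0.1700, 0.2000, -0.0600)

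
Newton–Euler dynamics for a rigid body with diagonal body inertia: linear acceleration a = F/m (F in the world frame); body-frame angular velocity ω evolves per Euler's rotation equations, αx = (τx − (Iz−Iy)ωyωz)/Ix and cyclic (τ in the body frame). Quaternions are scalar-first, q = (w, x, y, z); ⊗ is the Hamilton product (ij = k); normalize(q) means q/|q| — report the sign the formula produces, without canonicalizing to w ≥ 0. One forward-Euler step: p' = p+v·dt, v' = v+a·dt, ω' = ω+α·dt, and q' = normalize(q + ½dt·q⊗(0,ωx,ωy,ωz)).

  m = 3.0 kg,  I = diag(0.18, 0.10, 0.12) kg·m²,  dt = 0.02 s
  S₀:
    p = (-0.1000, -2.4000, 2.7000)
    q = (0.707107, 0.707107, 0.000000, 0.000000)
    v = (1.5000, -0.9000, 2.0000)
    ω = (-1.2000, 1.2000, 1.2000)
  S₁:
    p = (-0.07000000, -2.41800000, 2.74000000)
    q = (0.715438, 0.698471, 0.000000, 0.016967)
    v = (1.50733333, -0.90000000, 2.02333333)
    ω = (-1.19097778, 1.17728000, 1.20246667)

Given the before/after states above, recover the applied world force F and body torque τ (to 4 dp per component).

velocity change Δv = (0.00733333, 0.00000000, 0.02333333)
F = m·Δv/dt = (1.1000, 0.0000, 3.5000)
Δω = ω₁−ω₀ = (0.00902222, -0.02272000, 0.00246667)
ω₀×(Iω₀) = (0.0288, -0.0864, 0.1152)
I·α + gyro = (0.1100, -0.2000, 0.1300)

F = (1.1000, 0.0000, 3.5000)
τ = (0.1100, -0.2000, 0.1300)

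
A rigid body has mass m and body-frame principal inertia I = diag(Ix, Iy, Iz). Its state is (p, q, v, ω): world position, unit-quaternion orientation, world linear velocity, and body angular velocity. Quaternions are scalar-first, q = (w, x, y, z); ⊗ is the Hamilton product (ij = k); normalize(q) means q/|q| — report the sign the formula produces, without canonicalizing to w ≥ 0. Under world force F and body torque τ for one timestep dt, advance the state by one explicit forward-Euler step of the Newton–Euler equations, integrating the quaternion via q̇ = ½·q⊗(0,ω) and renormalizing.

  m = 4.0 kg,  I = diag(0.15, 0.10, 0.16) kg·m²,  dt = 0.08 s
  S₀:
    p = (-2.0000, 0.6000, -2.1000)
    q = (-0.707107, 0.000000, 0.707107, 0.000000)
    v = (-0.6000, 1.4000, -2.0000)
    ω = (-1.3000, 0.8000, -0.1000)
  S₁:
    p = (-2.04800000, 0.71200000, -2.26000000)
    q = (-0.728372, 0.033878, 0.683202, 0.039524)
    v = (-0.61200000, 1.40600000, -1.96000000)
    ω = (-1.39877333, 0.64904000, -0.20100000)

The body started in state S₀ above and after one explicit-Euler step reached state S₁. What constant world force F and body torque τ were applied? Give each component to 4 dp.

ω₁ − ω₀ = (-0.09877333, -0.15096000, -0.10100000)
applied torque τ = (-0.1900, -0.1900, -0.1500)
Δv = v₁−v₀ = (-0.01200000, 0.00600000, 0.04000000)
applied force F = (-0.6000, 0.3000, 2.0000)

F = (-0.6000, 0.3000, 2.0000)
τ = (-0.1900, -0.1900, -0.1500)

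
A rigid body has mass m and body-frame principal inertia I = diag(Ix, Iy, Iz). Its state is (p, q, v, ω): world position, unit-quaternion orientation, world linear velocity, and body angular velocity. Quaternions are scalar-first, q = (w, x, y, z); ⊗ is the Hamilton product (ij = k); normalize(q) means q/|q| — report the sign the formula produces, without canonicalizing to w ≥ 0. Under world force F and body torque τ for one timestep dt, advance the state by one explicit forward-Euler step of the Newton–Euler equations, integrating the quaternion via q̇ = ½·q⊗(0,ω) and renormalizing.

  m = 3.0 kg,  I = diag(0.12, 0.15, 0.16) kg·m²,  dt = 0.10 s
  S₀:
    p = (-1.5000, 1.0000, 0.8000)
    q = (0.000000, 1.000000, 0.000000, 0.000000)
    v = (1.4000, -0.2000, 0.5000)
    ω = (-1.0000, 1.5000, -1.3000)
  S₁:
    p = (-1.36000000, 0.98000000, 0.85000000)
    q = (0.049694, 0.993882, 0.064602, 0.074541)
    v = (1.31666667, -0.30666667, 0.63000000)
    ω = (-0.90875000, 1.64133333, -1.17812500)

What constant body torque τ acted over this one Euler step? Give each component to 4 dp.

Δω = ω₁−ω₀ = (0.09125000, 0.14133333, 0.12187500)
precession coupling = (-0.0195, -0.0520, -0.0450)
applied torque τ = (0.0900, 0.1600, 0.1500)

τ = (0.0900, 0.1600, 0.1500)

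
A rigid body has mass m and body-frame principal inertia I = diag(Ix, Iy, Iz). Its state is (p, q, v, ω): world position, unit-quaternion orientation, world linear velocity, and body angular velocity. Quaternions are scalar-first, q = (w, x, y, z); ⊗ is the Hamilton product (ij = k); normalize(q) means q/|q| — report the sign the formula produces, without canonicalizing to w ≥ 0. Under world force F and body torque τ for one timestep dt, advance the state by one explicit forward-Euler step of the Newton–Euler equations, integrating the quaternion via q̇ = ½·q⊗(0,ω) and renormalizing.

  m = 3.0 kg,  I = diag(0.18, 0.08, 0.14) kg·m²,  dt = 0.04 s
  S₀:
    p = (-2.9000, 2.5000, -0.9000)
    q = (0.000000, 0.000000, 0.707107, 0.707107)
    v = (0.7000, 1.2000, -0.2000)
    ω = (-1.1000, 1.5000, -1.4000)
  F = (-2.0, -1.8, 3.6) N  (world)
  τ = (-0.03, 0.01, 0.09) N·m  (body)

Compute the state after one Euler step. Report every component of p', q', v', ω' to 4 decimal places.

p' = (-2.8720, 2.5480, -0.9080)
q' = (-0.0014, -0.0410, 0.6908, 0.7219)
v' = (0.6733, 1.1760, -0.1520)
ω' = (-1.0787, 1.4742, -1.4214)

ω×(Iω) gyroscopic = (-0.1260, 0.0616, 0.1650)
α = I⁻¹(τ − ω×Iω) = (0.5333, -0.6450, -0.5357)
new body rate ω' = (-1.0787, 1.4742, -1.4214)
Hamilton product q⊗(0,ω) = (-0.0707107, -2.0506103, -0.7778177, 0.7778177)
q + ½dt·q⊗(0,ω), renormalized = (-0.0014, -0.0410, 0.6908, 0.7219)
p + v·dt = (-2.8720, 2.5480, -0.9080)
v + (F/m)dt = (0.6733, 1.1760, -0.1520)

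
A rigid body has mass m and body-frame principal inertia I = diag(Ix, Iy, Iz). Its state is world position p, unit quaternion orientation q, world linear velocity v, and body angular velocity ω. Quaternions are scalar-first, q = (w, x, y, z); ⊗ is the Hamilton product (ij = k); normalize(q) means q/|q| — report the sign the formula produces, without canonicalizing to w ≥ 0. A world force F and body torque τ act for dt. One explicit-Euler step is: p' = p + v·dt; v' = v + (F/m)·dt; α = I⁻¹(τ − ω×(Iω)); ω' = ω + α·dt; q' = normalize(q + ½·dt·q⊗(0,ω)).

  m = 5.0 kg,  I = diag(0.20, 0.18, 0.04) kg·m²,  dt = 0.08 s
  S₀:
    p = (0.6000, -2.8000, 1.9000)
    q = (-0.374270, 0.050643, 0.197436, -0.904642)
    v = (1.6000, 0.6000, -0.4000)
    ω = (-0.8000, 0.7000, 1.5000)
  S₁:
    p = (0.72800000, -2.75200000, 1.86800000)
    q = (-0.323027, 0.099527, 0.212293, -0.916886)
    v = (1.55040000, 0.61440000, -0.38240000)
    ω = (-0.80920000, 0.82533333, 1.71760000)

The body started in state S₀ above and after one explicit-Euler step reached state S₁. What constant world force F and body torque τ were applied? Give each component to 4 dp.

velocity change Δv = (-0.04960000, 0.01440000, 0.01760000)
F = m·Δv/dt = (-3.1000, 0.9000, 1.1000)
rate change Δω = (-0.00920000, 0.12533333, 0.21760000)
I·α + gyro = (-0.1700, 0.0900, 0.1200)

F = (-3.1000, 0.9000, 1.1000)
τ = (-0.1700, 0.0900, 0.1200)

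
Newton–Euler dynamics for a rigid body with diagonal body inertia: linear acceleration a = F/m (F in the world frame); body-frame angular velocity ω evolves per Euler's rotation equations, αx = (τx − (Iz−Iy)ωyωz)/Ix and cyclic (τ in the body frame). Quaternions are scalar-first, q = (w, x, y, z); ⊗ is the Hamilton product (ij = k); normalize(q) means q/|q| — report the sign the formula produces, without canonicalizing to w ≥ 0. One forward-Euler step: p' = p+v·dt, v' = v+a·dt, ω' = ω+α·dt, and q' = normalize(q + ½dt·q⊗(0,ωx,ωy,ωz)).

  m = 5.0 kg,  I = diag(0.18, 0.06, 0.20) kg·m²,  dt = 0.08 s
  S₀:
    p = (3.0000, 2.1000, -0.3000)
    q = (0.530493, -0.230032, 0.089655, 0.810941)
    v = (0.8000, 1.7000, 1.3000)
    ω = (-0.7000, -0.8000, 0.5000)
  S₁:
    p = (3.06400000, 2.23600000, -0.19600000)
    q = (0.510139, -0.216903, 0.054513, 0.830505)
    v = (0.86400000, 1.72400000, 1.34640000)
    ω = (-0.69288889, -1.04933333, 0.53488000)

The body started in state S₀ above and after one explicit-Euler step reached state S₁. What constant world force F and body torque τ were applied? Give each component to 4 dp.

F = (4.0000, 1.5000, 2.9000)
τ = (-0.0400, -0.1800, 0.0200)

velocity change Δv = (0.06400000, 0.02400000, 0.04640000)
applied force F = (4.0000, 1.5000, 2.9000)
Δω = ω₁−ω₀ = (0.00711111, -0.24933333, 0.03488000)
precession coupling = (-0.0560, 0.0070, -0.0672)
τ = I·(Δω/dt) + ω₀×(Iω₀) = (-0.0400, -0.1800, 0.0200)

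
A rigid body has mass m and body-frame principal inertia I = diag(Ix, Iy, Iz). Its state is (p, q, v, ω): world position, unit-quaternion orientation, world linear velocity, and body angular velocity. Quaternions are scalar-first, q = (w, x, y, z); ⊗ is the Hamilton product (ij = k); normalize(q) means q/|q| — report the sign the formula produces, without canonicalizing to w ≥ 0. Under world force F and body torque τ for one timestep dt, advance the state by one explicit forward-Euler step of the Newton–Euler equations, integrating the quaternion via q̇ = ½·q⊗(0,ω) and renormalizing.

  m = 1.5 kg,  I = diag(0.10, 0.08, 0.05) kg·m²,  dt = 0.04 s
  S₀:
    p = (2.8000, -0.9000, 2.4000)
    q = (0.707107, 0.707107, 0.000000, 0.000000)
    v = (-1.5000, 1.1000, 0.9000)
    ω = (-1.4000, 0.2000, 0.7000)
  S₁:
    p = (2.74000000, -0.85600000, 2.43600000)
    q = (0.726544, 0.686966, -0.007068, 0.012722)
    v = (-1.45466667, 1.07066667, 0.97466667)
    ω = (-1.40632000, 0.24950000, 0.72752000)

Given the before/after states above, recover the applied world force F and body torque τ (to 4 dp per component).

F = (1.7000, -1.1000, 2.8000)
τ = (-0.0200, 0.0500, 0.0400)

velocity change Δv = (0.04533333, -0.02933333, 0.07466667)
F = m·Δv/dt = (1.7000, -1.1000, 2.8000)
rate change Δω = (-0.00632000, 0.04950000, 0.02752000)
I·α + gyro = (-0.0200, 0.0500, 0.0400)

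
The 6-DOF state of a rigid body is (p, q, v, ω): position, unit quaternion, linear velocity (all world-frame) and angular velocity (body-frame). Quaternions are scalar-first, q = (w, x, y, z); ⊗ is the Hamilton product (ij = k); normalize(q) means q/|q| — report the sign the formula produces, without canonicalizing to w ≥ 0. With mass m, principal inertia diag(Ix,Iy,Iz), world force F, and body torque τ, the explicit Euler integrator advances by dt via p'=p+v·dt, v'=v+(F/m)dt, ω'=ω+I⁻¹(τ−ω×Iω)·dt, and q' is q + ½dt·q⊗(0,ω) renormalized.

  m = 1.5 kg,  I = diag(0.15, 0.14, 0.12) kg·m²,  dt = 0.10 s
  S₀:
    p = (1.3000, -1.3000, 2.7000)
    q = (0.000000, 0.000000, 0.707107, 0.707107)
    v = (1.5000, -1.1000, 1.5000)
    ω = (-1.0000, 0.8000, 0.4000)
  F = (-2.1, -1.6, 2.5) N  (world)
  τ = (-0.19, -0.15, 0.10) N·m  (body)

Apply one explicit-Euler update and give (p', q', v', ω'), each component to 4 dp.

p' = (1.4500, -1.4100, 2.8500)
q' = (-0.0423, -0.0141, 0.6702, 0.7408)
v' = (1.3600, -1.2067, 1.6667)
ω' = (-1.1224, 0.7014, 0.4767)

gyro term ω×Iω = (-0.0064, -0.0120, 0.0080)
α = I⁻¹(τ − ω×Iω) = (-1.2240, -0.9857, 0.7667)
ω' = ω + α·dt = (-1.1224, 0.7014, 0.4767)
2q̇ = q⊗(0,ω) = (-0.8485284, -0.2828428, -0.7071070, 0.7071070)
q + ½dt·q⊗(0,ω), renormalized = (-0.0423, -0.0141, 0.6702, 0.7408)
a = (-1.4000, -1.0667, 1.6667)
new position p' = (1.4500, -1.4100, 2.8500)
v + (F/m)dt = (1.3600, -1.2067, 1.6667)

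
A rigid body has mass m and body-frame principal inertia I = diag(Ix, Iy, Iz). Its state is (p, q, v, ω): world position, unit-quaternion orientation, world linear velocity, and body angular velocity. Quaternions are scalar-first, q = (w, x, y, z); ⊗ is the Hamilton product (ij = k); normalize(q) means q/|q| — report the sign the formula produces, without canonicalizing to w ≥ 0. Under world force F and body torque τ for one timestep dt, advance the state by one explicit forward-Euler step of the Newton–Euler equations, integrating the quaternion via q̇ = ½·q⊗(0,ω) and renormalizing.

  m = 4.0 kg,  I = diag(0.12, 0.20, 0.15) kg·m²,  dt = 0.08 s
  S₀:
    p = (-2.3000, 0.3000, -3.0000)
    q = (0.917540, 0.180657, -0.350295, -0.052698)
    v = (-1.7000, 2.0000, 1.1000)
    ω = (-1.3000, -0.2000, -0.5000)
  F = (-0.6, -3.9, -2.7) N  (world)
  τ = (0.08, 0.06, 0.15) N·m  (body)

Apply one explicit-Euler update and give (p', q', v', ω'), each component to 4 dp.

p + v·dt = (-2.4360, 0.4600, -2.9120)
v + (F/m)dt = (-1.7120, 1.9220, 1.0460)
ω×(Iω) gyroscopic = (-0.0050, -0.0195, 0.0208)
angular accel α = (0.7083, 0.3975, 0.8613)
ω + α·dt = (-1.2433, -0.1682, -0.4311)
q⊗(0,ω) = (0.1384461, -1.0281941, -0.0246721, -0.9502849)
q + ½dt·q⊗(0,ω), renormalized = (0.9216, 0.1393, -0.3507, -0.0906)

p' = (-2.4360, 0.4600, -2.9120)
q' = (0.9216, 0.1393, -0.3507, -0.0906)
v' = (-1.7120, 1.9220, 1.0460)
ω' = (-1.2433, -0.1682, -0.4311)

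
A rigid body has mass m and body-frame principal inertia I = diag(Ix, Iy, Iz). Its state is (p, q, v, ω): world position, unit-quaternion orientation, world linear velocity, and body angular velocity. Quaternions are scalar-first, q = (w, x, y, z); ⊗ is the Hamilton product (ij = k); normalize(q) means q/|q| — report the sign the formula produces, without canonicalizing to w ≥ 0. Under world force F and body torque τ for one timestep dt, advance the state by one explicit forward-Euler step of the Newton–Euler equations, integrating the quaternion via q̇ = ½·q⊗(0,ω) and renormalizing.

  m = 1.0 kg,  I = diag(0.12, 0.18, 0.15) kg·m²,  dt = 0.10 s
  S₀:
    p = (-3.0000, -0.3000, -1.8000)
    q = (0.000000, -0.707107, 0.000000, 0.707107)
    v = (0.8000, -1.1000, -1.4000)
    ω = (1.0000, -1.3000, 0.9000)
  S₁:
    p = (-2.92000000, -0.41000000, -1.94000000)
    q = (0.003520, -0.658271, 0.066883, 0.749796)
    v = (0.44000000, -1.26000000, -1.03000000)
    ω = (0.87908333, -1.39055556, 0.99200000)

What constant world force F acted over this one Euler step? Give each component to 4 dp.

velocity change Δv = (-0.36000000, -0.16000000, 0.37000000)
F = m·Δv/dt = (-3.6000, -1.6000, 3.7000)

F = (-3.6000, -1.6000, 3.7000)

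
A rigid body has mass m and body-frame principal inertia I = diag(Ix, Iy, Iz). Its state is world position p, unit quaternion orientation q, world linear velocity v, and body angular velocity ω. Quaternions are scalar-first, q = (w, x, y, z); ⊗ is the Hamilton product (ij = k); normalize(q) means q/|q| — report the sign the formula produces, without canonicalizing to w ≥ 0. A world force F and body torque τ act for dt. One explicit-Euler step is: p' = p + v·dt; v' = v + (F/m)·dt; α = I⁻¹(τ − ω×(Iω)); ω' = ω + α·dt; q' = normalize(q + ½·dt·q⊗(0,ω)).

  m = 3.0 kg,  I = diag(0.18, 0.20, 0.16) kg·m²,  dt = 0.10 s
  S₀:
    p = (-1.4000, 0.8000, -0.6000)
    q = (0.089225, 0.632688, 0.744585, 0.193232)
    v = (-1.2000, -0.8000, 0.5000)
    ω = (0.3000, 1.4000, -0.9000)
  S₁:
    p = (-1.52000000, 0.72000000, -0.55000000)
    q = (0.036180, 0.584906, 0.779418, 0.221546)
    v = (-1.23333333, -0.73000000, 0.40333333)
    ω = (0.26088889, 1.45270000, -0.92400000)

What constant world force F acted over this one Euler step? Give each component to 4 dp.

velocity change Δv = (-0.03333333, 0.07000000, -0.09666667)
m·(v₁−v₀)/dt = (-1.0000, 2.1000, -2.9000)

F = (-1.0000, 2.1000, -2.9000)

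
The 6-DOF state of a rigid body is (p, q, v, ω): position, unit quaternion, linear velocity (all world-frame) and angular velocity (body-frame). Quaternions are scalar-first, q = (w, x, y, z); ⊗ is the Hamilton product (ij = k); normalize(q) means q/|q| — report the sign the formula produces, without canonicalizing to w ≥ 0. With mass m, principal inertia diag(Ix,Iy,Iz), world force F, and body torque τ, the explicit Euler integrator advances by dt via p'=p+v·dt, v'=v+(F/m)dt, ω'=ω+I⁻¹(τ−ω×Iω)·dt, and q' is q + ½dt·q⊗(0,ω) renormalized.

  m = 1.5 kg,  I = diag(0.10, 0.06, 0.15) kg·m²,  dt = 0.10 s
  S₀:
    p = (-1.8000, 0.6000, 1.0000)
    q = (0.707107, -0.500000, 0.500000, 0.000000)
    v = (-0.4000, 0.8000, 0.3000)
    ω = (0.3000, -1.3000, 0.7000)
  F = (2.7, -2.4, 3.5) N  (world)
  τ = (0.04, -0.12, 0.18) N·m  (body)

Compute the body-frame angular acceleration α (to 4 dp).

α = (1.2190, -1.8250, 1.0960)

ω×(Iω) gyroscopic = (-0.0819, -0.0105, 0.0156)
α = I⁻¹(τ − ω×Iω) = (1.2190, -1.8250, 1.0960)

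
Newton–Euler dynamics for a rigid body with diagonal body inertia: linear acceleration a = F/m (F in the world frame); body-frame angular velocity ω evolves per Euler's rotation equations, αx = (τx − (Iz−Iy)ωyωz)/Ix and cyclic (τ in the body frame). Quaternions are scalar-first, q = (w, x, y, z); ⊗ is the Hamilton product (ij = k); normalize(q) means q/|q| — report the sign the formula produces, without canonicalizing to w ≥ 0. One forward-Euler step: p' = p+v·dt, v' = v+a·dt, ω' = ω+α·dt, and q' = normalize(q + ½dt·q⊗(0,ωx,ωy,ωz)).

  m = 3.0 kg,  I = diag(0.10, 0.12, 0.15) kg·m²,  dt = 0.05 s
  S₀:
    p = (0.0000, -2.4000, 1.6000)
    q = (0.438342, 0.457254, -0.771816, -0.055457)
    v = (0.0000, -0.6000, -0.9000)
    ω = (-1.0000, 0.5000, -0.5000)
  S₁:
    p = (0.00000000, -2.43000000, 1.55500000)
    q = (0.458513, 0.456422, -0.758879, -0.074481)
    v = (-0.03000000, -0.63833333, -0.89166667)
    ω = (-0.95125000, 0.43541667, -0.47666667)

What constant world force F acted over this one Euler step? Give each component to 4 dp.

F = (-1.8000, -2.3000, 0.5000)

velocity change Δv = (-0.03000000, -0.03833333, 0.00833333)
m·(v₁−v₀)/dt = (-1.8000, -2.3000, 0.5000)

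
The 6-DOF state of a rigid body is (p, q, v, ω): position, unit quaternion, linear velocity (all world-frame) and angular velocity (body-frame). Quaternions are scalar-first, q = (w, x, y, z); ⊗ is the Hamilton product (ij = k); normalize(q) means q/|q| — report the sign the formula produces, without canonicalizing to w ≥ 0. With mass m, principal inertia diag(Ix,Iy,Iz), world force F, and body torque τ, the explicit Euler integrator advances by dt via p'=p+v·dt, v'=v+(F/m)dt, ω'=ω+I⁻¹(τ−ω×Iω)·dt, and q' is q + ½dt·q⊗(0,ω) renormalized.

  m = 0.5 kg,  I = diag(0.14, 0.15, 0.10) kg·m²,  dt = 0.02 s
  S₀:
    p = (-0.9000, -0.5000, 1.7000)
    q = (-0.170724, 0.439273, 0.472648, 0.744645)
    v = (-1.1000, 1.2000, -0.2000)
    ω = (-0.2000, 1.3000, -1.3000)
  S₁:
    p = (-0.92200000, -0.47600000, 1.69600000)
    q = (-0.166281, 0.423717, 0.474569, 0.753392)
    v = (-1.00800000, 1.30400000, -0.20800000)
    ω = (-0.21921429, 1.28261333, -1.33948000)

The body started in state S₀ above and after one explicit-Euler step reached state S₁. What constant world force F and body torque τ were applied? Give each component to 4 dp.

F = (2.3000, 2.6000, -0.2000)
τ = (-0.0500, -0.1200, -0.2000)

velocity change Δv = (0.09200000, 0.10400000, -0.00800000)
F = m·Δv/dt = (2.3000, 2.6000, -0.2000)
rate change Δω = (-0.01921429, -0.01738667, -0.03948000)
precession coupling = (0.0845, 0.0104, -0.0026)
applied torque τ = (-0.0500, -0.1200, -0.2000)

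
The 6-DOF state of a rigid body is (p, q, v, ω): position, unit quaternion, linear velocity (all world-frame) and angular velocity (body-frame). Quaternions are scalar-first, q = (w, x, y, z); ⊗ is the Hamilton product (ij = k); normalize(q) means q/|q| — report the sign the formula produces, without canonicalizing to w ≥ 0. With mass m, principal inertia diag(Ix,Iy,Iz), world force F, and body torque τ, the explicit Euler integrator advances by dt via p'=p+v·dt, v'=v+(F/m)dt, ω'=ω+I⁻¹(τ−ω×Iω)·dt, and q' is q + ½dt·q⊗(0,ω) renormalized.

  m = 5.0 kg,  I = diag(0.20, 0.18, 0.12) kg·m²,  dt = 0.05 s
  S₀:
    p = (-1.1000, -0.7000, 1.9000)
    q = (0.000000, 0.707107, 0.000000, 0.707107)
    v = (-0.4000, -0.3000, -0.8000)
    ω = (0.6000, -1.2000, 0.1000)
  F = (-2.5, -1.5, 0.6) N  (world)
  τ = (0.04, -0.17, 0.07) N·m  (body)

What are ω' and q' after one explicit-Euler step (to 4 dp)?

angular accel α = (0.1640, -0.9711, 0.4633)
ω' = ω + α·dt = (0.6082, -1.2486, 0.1232)
2q̇ = q⊗(0,ω) = (-0.4949749, 0.8485284, 0.3535535, -0.8485284)
q + ½dt·q⊗(0,ω), renormalized = (-0.0124, 0.7279, 0.0088, 0.6855)

ω' = (0.6082, -1.2486, 0.1232)
q' = (-0.0124, 0.7279, 0.0088, 0.6855)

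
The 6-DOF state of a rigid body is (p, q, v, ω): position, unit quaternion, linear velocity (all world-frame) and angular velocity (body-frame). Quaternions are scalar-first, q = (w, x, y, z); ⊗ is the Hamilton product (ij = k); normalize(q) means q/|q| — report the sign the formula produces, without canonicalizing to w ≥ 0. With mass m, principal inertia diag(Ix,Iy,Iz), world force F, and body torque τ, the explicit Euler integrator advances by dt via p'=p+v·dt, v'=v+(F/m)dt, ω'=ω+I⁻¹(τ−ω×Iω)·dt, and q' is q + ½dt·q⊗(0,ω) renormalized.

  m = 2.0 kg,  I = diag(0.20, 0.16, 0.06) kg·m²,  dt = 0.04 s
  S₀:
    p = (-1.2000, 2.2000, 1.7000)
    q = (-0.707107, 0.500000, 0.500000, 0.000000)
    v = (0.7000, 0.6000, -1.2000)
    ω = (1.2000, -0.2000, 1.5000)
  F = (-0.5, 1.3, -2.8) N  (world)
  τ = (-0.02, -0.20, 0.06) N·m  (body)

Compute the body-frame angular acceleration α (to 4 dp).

ω×(Iω) gyroscopic = (0.0300, 0.2520, 0.0096)
(τ − ω×Iω)/I = (-0.2500, -2.8250, 0.8400)

α = (-0.2500, -2.8250, 0.8400)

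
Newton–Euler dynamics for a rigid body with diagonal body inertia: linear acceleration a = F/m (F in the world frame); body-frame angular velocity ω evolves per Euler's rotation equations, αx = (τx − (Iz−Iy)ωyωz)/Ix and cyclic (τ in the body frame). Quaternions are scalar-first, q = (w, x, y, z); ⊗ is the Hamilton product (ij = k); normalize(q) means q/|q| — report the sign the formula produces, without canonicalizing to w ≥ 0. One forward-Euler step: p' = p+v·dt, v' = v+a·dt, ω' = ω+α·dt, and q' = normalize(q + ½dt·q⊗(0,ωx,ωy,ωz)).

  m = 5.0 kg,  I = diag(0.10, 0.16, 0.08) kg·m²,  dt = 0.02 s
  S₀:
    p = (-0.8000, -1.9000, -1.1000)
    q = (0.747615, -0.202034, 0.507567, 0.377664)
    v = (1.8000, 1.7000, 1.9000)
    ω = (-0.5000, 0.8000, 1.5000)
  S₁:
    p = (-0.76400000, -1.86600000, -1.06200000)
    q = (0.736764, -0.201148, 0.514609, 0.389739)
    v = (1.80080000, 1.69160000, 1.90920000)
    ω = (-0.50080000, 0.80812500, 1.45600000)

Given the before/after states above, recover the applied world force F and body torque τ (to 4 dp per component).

F = (0.2000, -2.1000, 2.3000)
τ = (-0.1000, 0.0500, -0.2000)

rate change Δω = (-0.00080000, 0.00812500, -0.04400000)
precession coupling = (-0.0960, -0.0150, -0.0240)
applied torque τ = (-0.1000, 0.0500, -0.2000)
velocity change Δv = (0.00080000, -0.00840000, 0.00920000)
applied force F = (0.2000, -2.1000, 2.3000)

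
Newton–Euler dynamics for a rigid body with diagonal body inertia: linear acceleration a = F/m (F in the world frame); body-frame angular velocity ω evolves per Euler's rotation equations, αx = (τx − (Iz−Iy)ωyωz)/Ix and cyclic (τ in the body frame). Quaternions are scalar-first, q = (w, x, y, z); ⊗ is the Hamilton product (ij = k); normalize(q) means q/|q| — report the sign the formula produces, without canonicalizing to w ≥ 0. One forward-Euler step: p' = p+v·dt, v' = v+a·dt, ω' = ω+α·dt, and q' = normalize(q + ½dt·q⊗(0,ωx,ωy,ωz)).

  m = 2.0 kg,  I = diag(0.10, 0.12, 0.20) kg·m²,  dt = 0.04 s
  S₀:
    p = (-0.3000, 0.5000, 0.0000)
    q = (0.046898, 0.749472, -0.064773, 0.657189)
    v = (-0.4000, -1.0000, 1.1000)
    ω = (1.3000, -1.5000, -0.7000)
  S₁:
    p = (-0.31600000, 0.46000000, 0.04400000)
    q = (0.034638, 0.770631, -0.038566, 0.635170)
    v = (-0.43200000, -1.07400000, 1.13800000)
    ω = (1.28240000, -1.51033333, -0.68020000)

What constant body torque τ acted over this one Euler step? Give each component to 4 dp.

ω₁ − ω₀ = (-0.01760000, -0.01033333, 0.01980000)
ω₀×(Iω₀) = (0.0840, 0.0910, -0.0390)
τ = I·(Δω/dt) + ω₀×(Iω₀) = (0.0400, 0.0600, 0.0600)

τ = (0.0400, 0.0600, 0.0600)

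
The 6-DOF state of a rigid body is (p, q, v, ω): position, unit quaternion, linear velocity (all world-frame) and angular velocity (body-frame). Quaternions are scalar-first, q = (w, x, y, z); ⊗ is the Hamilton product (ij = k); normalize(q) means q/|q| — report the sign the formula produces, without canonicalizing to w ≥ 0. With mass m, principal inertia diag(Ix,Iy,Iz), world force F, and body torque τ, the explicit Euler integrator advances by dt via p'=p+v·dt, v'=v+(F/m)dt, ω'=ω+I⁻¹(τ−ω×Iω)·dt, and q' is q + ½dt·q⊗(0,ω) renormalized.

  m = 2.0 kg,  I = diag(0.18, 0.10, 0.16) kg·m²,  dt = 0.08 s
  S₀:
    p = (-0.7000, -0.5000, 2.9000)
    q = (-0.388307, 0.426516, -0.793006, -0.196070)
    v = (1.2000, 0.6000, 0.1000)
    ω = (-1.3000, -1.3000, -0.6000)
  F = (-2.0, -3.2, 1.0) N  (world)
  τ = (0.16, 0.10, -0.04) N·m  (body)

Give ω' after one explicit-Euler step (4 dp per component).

ω' = (-1.2497, -1.2325, -0.5524)

angular accel α = (0.6289, 0.8440, 0.5950)
new body rate ω' = (-1.2497, -1.2325, -0.5524)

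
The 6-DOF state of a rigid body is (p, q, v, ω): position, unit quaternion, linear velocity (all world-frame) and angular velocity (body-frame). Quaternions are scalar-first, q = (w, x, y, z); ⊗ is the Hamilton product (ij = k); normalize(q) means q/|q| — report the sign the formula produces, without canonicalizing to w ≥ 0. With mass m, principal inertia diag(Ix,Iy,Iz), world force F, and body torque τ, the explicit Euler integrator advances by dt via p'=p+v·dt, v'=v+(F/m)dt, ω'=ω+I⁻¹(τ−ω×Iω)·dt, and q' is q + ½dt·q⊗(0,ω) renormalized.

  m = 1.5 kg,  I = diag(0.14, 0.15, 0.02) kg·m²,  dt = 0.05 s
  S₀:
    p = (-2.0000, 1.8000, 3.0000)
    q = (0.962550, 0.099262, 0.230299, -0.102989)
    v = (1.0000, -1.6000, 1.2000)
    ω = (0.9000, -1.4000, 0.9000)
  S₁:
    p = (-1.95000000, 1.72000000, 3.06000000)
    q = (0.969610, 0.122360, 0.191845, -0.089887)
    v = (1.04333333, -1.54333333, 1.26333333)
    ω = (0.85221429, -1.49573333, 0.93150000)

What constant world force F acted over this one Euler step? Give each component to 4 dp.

velocity change Δv = (0.04333333, 0.05666667, 0.06333333)
F = m·Δv/dt = (1.3000, 1.7000, 1.9000)

F = (1.3000, 1.7000, 1.9000)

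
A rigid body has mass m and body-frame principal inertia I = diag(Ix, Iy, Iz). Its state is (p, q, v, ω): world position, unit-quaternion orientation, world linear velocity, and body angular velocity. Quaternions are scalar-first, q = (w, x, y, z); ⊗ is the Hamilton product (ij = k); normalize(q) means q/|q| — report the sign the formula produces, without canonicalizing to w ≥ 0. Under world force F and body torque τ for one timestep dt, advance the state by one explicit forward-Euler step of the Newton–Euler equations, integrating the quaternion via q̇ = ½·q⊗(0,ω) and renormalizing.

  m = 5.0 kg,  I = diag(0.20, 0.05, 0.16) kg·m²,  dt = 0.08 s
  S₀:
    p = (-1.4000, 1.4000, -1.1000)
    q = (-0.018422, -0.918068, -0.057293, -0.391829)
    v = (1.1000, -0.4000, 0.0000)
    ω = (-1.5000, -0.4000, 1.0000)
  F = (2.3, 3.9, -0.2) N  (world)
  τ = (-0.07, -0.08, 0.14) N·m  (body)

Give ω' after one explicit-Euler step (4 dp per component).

angular accel α = (-0.1300, -0.4000, 1.4375)
ω' = ω + α·dt = (-1.5104, -0.4320, 1.1150)

ω' = (-1.5104, -0.4320, 1.1150)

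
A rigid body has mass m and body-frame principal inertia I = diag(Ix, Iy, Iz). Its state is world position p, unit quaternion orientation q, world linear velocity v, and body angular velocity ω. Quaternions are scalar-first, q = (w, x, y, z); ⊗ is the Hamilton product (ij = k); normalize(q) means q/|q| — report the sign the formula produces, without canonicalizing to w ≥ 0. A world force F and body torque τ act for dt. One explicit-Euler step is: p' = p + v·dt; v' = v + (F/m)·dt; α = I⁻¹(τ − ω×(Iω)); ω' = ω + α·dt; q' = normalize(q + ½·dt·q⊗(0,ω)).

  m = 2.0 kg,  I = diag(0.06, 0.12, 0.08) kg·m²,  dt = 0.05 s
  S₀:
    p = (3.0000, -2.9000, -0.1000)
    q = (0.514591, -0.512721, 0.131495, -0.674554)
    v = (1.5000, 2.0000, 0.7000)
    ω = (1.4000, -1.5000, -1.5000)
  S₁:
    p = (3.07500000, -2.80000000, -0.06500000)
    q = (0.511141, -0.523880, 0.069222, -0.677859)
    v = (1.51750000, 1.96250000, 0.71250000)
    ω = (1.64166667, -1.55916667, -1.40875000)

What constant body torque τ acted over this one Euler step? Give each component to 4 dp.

τ = (0.2000, -0.1000, 0.0200)

Δω = ω₁−ω₀ = (0.24166667, -0.05916667, 0.09125000)
ω₀×(Iω₀) = (-0.0900, 0.0420, -0.1260)
applied torque τ = (0.2000, -0.1000, 0.0200)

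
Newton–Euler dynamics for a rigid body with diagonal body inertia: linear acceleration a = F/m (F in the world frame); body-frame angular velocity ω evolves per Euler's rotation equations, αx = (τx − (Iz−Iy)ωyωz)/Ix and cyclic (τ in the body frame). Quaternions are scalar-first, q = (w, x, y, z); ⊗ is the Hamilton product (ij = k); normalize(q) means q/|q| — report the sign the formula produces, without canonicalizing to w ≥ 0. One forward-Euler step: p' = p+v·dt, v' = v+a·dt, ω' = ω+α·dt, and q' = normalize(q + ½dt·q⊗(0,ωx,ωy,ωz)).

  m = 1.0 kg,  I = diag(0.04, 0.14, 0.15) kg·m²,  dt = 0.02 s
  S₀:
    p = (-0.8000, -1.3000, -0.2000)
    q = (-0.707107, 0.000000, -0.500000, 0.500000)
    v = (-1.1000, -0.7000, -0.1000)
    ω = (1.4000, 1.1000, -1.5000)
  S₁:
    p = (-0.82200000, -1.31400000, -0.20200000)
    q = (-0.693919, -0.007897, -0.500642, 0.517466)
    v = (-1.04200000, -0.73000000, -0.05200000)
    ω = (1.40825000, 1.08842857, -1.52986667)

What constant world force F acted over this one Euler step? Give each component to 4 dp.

F = (2.9000, -1.5000, 2.4000)

v₁ − v₀ = (0.05800000, -0.03000000, 0.04800000)
m·(v₁−v₀)/dt = (2.9000, -1.5000, 2.4000)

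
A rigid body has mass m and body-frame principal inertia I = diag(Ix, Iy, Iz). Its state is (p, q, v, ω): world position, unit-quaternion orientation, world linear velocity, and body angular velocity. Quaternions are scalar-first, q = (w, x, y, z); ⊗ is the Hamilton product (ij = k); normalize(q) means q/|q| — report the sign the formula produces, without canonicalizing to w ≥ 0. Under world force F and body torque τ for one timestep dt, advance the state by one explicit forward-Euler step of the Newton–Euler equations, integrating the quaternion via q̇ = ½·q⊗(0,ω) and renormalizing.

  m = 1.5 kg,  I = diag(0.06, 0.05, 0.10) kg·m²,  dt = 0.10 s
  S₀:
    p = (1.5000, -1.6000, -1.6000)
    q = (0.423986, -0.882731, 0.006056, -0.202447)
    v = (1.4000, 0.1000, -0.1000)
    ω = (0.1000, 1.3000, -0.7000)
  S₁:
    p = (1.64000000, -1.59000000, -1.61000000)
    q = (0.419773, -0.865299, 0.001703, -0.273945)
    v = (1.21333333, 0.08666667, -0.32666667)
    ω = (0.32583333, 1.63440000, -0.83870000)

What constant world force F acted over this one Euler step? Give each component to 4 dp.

F = (-2.8000, -0.2000, -3.4000)

Δv = v₁−v₀ = (-0.18666667, -0.01333333, -0.22666667)
F = m·Δv/dt = (-2.8000, -0.2000, -3.4000)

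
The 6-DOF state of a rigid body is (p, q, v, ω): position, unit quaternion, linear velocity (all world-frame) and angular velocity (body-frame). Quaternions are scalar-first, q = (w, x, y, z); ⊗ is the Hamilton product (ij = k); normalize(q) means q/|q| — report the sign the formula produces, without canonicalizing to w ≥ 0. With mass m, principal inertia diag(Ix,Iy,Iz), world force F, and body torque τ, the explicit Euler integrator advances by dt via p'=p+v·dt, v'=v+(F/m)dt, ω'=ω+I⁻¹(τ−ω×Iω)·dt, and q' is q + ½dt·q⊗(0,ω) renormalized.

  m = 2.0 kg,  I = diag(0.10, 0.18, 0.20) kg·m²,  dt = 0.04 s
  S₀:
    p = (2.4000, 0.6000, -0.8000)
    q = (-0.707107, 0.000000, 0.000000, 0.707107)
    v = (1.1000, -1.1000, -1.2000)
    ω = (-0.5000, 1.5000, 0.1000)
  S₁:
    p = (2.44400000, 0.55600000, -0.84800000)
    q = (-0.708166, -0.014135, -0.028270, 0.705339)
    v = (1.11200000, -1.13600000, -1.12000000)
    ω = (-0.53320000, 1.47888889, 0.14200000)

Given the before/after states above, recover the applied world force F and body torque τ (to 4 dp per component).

F = (0.6000, -1.8000, 4.0000)
τ = (-0.0800, -0.0900, 0.1500)

Δω = ω₁−ω₀ = (-0.03320000, -0.02111111, 0.04200000)
precession coupling = (0.0030, 0.0050, -0.0600)
τ = I·(Δω/dt) + ω₀×(Iω₀) = (-0.0800, -0.0900, 0.1500)
v₁ − v₀ = (0.01200000, -0.03600000, 0.08000000)
m·(v₁−v₀)/dt = (0.6000, -1.8000, 4.0000)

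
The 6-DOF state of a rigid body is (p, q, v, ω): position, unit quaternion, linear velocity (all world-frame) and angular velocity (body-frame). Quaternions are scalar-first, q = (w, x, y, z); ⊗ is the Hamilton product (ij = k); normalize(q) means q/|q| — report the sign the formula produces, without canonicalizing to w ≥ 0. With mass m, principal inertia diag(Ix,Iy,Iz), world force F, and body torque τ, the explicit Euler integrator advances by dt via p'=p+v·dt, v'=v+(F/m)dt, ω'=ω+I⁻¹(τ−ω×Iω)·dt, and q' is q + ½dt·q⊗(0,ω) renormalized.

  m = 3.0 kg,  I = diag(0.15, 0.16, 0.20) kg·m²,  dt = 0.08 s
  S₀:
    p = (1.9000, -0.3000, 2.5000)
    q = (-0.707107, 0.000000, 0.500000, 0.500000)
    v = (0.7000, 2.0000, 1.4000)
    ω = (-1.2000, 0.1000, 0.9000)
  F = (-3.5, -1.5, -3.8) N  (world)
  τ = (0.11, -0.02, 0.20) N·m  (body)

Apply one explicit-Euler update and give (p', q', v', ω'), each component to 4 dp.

a = F/m = (-1.1667, -0.5000, -1.2667)
p + v·dt = (1.9560, -0.1400, 2.6120)
v' = v + a·dt = (0.6067, 1.9600, 1.2987)
α = I⁻¹(τ − ω×Iω) = (0.7093, -0.4625, 1.0060)
new body rate ω' = (-1.1433, 0.0630, 0.9805)
q⊗(0,ω) = (-0.5000000, 1.2485284, -0.6707107, -0.0363963)
q' = normalize(q + ½dt·q⊗(0,ω)) = (-0.7258, 0.0499, 0.4723, 0.4976)

p' = (1.9560, -0.1400, 2.6120)
q' = (-0.7258, 0.0499, 0.4723, 0.4976)
v' = (0.6067, 1.9600, 1.2987)
ω' = (-1.1433, 0.0630, 0.9805)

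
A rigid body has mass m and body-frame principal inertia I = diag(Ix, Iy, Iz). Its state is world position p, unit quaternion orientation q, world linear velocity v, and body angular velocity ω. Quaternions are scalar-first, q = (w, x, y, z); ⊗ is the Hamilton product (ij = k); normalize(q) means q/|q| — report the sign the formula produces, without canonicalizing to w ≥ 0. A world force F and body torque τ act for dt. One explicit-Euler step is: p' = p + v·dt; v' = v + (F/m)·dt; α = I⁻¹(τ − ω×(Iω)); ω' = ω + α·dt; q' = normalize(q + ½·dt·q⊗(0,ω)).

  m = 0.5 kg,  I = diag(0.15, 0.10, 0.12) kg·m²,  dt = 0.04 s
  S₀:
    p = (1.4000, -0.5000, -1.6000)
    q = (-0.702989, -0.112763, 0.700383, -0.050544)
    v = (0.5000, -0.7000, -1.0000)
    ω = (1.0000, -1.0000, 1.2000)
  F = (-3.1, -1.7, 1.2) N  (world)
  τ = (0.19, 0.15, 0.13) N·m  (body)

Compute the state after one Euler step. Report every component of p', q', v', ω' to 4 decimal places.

p' = (1.4200, -0.5280, -1.6400)
q' = (-0.6850, -0.1109, 0.7156, -0.0791)
v' = (0.2520, -0.8360, -0.9040)
ω' = (1.0571, -0.9544, 1.2267)

linear accel F/m = (-6.2000, -3.4000, 2.4000)
p' = p + v·dt = (1.4200, -0.5280, -1.6400)
v + (F/m)dt = (0.2520, -0.8360, -0.9040)
α = I⁻¹(τ − ω×Iω) = (1.4267, 1.1400, 0.6667)
ω + α·dt = (1.0571, -0.9544, 1.2267)
2q̇ = q⊗(0,ω) = (0.8737988, 0.0869266, 0.7877606, -1.4312068)
updated quaternion q' = (-0.6850, -0.1109, 0.7156, -0.0791)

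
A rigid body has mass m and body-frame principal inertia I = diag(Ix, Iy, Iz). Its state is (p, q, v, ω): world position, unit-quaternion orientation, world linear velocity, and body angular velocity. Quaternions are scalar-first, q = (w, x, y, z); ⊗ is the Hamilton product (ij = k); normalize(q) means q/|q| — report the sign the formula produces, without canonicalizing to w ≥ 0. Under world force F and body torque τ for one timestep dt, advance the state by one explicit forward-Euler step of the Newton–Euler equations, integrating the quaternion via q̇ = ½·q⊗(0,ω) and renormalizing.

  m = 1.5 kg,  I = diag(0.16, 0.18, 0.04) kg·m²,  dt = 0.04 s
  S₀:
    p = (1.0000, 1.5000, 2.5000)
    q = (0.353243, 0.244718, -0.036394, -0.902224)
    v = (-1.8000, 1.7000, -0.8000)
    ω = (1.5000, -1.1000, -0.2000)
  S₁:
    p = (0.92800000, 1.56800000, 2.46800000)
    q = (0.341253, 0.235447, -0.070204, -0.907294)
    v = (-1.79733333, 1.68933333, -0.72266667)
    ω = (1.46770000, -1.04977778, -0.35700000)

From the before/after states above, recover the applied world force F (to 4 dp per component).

velocity change Δv = (0.00266667, -0.01066667, 0.07733333)
applied force F = (0.1000, -0.4000, 2.9000)

F = (0.1000, -0.4000, 2.9000)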